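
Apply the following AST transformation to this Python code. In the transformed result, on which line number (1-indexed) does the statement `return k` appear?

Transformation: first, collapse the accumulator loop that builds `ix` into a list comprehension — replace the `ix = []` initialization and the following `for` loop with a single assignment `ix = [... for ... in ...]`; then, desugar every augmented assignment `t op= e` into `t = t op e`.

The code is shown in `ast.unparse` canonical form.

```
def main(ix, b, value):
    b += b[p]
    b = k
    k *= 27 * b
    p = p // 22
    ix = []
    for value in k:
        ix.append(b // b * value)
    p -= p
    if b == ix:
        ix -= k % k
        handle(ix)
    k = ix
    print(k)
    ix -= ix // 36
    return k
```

Transformed code:
def main(ix, b, value):
    b = b + b[p]
    b = k
    k = k * (27 * b)
    p = p // 22
    ix = [b // b * value for value in k]
    p = p - p
    if b == ix:
        ix = ix - k % k
        handle(ix)
    k = ix
    print(k)
    ix = ix - ix // 36
    return k

14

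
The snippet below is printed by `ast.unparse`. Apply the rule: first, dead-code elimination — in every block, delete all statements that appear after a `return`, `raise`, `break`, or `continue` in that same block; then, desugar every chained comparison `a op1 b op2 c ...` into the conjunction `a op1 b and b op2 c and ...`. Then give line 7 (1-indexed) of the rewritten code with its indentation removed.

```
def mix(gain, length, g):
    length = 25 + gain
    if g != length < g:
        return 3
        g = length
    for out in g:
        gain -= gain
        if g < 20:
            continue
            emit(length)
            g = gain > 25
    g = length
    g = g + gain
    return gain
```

if g < 20:

Transformed code:
def mix(gain, length, g):
    length = 25 + gain
    if g != length and length < g:
        return 3
    for out in g:
        gain -= gain
        if g < 20:
            continue
    g = length
    g = g + gain
    return gain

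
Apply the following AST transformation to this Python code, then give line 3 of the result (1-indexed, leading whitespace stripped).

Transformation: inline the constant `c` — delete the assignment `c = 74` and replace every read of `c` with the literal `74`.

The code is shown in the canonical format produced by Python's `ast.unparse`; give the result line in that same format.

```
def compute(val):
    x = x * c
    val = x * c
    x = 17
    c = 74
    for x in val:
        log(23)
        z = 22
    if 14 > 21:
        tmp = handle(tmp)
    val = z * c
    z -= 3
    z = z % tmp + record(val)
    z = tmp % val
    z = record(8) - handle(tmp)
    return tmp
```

val = x * 74

Transformed code:
def compute(val):
    x = x * 74
    val = x * 74
    x = 17
    for x in val:
        log(23)
        z = 22
    if 14 > 21:
        tmp = handle(tmp)
    val = z * 74
    z -= 3
    z = z % tmp + record(val)
    z = tmp % val
    z = record(8) - handle(tmp)
    return tmp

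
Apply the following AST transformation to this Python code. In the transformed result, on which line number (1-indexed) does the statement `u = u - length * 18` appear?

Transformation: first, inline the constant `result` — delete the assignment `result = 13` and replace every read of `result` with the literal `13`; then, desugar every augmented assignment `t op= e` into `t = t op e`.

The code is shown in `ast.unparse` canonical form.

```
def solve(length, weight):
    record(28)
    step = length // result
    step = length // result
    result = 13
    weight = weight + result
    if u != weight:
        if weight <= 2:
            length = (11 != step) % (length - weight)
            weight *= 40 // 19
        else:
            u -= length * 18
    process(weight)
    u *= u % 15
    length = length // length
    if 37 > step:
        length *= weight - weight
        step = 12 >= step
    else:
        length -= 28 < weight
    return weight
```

11

Transformed code:
def solve(length, weight):
    record(28)
    step = length // 13
    step = length // 13
    weight = weight + 13
    if u != weight:
        if weight <= 2:
            length = (11 != step) % (length - weight)
            weight = weight * (40 // 19)
        else:
            u = u - length * 18
    process(weight)
    u = u * (u % 15)
    length = length // length
    if 37 > step:
        length = length * (weight - weight)
        step = 12 >= step
    else:
        length = length - (28 < weight)
    return weight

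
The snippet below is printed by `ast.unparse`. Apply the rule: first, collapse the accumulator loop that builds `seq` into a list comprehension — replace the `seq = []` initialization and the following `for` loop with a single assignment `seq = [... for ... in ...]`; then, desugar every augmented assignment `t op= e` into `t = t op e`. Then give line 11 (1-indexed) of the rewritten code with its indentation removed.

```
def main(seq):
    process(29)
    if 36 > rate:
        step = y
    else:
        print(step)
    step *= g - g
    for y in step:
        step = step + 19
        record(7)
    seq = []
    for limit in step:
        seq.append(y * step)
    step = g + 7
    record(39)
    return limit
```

Transformed code:
def main(seq):
    process(29)
    if 36 > rate:
        step = y
    else:
        print(step)
    step = step * (g - g)
    for y in step:
        step = step + 19
        record(7)
    seq = [y * step for limit in step]
    step = g + 7
    record(39)
    return limit

seq = [y * step for limit in step]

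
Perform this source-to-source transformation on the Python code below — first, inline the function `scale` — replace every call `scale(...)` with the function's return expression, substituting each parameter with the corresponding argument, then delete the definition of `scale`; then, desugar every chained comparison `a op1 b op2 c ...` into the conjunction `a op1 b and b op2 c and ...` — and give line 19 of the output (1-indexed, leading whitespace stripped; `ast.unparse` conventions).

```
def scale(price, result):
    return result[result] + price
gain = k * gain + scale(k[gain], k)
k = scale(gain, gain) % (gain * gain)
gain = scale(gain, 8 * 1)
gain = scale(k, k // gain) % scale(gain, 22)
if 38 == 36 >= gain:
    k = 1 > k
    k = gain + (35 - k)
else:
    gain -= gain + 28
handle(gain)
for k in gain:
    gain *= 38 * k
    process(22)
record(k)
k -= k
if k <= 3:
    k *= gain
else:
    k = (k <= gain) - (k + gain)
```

k = (k <= gain) - (k + gain)

Transformed code:
gain = k * gain + (k[k] + k[gain])
k = (gain[gain] + gain) % (gain * gain)
gain = (8 * 1)[8 * 1] + gain
gain = ((k // gain)[k // gain] + k) % (22[22] + gain)
if 38 == 36 and 36 >= gain:
    k = 1 > k
    k = gain + (35 - k)
else:
    gain -= gain + 28
handle(gain)
for k in gain:
    gain *= 38 * k
    process(22)
record(k)
k -= k
if k <= 3:
    k *= gain
else:
    k = (k <= gain) - (k + gain)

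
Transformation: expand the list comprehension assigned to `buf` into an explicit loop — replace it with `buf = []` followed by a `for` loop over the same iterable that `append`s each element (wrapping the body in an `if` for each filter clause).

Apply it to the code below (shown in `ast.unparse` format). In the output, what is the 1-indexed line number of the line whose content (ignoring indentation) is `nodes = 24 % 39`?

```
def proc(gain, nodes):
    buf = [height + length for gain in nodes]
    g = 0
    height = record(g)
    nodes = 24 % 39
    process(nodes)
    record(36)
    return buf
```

7

Transformed code:
def proc(gain, nodes):
    buf = []
    for gain in nodes:
        buf.append(height + length)
    g = 0
    height = record(g)
    nodes = 24 % 39
    process(nodes)
    record(36)
    return buf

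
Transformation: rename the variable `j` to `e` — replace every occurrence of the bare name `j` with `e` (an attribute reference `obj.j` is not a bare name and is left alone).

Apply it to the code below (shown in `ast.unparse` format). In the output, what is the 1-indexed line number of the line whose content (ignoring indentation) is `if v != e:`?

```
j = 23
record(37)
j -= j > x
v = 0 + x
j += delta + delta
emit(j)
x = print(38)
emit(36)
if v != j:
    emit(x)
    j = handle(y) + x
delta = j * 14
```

9

Transformed code:
e = 23
record(37)
e -= e > x
v = 0 + x
e += delta + delta
emit(e)
x = print(38)
emit(36)
if v != e:
    emit(x)
    e = handle(y) + x
delta = e * 14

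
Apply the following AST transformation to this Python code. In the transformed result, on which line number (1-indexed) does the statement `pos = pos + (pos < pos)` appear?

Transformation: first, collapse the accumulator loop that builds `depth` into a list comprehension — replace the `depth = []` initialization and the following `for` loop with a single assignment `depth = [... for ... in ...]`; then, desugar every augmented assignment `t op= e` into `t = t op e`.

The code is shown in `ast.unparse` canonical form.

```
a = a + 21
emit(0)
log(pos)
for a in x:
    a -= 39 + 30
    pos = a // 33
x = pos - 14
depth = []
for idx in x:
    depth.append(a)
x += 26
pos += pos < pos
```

10

Transformed code:
a = a + 21
emit(0)
log(pos)
for a in x:
    a = a - (39 + 30)
    pos = a // 33
x = pos - 14
depth = [a for idx in x]
x = x + 26
pos = pos + (pos < pos)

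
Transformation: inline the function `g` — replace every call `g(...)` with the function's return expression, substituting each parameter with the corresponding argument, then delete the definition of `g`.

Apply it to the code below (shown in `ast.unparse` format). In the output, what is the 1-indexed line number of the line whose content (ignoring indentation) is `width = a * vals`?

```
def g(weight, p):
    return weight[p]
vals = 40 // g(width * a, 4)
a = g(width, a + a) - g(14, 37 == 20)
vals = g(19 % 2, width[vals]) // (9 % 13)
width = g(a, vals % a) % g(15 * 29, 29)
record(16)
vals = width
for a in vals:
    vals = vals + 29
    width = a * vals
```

Transformed code:
vals = 40 // (width * a)[4]
a = width[a + a] - 14[37 == 20]
vals = (19 % 2)[width[vals]] // (9 % 13)
width = a[vals % a] % (15 * 29)[29]
record(16)
vals = width
for a in vals:
    vals = vals + 29
    width = a * vals

9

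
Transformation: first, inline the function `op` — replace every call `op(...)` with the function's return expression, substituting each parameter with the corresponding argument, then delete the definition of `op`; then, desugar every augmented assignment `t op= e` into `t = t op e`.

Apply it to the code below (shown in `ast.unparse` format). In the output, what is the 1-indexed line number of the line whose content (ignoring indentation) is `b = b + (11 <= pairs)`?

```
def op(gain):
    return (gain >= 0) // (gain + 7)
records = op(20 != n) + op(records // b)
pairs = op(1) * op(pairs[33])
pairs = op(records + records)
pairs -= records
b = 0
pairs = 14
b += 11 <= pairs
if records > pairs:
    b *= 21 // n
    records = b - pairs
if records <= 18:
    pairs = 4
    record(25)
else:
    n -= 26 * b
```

7

Transformed code:
records = ((20 != n) >= 0) // ((20 != n) + 7) + (records // b >= 0) // (records // b + 7)
pairs = (1 >= 0) // (1 + 7) * ((pairs[33] >= 0) // (pairs[33] + 7))
pairs = (records + records >= 0) // (records + records + 7)
pairs = pairs - records
b = 0
pairs = 14
b = b + (11 <= pairs)
if records > pairs:
    b = b * (21 // n)
    records = b - pairs
if records <= 18:
    pairs = 4
    record(25)
else:
    n = n - 26 * b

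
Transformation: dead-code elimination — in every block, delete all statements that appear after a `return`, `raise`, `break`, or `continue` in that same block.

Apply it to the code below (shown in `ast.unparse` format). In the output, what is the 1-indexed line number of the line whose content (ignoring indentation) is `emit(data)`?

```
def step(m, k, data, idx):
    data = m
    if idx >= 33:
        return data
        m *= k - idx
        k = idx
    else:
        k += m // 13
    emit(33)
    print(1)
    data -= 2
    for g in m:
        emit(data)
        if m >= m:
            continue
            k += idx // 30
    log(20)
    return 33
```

Transformed code:
def step(m, k, data, idx):
    data = m
    if idx >= 33:
        return data
    else:
        k += m // 13
    emit(33)
    print(1)
    data -= 2
    for g in m:
        emit(data)
        if m >= m:
            continue
    log(20)
    return 33

11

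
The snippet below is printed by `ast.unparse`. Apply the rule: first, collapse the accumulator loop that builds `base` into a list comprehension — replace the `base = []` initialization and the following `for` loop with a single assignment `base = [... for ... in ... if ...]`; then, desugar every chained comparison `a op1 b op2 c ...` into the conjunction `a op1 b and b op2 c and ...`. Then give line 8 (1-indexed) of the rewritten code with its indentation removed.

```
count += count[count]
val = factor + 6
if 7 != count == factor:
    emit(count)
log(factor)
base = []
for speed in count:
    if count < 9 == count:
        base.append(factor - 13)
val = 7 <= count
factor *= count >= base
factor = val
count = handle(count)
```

factor *= count >= base

Transformed code:
count += count[count]
val = factor + 6
if 7 != count and count == factor:
    emit(count)
log(factor)
base = [factor - 13 for speed in count if count < 9 and 9 == count]
val = 7 <= count
factor *= count >= base
factor = val
count = handle(count)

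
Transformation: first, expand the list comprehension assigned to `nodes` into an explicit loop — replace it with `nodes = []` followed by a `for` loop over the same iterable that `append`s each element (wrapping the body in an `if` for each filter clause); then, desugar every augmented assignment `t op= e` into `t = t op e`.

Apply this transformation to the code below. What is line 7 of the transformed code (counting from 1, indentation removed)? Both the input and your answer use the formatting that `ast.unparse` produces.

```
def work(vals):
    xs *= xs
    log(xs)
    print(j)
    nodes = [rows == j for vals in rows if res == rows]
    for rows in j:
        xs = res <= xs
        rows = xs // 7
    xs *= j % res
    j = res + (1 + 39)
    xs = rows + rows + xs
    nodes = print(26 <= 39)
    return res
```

Transformed code:
def work(vals):
    xs = xs * xs
    log(xs)
    print(j)
    nodes = []
    for vals in rows:
        if res == rows:
            nodes.append(rows == j)
    for rows in j:
        xs = res <= xs
        rows = xs // 7
    xs = xs * (j % res)
    j = res + (1 + 39)
    xs = rows + rows + xs
    nodes = print(26 <= 39)
    return res

if res == rows:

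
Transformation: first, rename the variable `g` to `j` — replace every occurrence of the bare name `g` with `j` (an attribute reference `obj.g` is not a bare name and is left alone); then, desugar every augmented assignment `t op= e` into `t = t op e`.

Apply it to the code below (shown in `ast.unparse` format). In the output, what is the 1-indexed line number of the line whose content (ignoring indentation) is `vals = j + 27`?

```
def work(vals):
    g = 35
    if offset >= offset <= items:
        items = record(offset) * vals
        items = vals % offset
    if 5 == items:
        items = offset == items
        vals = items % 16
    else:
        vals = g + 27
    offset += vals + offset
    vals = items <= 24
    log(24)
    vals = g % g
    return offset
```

10

Transformed code:
def work(vals):
    j = 35
    if offset >= offset <= items:
        items = record(offset) * vals
        items = vals % offset
    if 5 == items:
        items = offset == items
        vals = items % 16
    else:
        vals = j + 27
    offset = offset + (vals + offset)
    vals = items <= 24
    log(24)
    vals = j % j
    return offset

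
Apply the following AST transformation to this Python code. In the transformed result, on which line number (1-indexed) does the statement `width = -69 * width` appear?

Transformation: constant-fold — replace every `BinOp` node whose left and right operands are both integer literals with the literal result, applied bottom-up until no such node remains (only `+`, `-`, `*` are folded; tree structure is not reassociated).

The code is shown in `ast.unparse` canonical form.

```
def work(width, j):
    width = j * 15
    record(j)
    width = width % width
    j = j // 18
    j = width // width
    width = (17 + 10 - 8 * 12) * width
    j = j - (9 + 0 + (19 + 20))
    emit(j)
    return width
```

Transformed code:
def work(width, j):
    width = j * 15
    record(j)
    width = width % width
    j = j // 18
    j = width // width
    width = -69 * width
    j = j - 48
    emit(j)
    return width

7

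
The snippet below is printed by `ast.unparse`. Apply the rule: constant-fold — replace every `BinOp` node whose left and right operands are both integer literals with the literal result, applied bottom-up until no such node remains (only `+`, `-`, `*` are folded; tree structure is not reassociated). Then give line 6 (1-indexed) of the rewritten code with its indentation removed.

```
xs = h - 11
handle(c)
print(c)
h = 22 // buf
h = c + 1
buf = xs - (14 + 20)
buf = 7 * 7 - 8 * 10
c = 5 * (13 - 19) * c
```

Transformed code:
xs = h - 11
handle(c)
print(c)
h = 22 // buf
h = c + 1
buf = xs - 34
buf = -31
c = -30 * c

buf = xs - 34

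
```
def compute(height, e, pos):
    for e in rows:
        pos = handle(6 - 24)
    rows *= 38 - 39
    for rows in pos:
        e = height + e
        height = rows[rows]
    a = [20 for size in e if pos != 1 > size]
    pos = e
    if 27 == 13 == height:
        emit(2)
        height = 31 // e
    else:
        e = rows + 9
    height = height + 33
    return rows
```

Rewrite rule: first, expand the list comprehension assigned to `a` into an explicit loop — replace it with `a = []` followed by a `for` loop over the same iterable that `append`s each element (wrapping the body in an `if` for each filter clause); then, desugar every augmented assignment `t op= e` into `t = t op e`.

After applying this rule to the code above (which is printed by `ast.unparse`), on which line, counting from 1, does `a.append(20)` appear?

11

Transformed code:
def compute(height, e, pos):
    for e in rows:
        pos = handle(6 - 24)
    rows = rows * (38 - 39)
    for rows in pos:
        e = height + e
        height = rows[rows]
    a = []
    for size in e:
        if pos != 1 > size:
            a.append(20)
    pos = e
    if 27 == 13 == height:
        emit(2)
        height = 31 // e
    else:
        e = rows + 9
    height = height + 33
    return rows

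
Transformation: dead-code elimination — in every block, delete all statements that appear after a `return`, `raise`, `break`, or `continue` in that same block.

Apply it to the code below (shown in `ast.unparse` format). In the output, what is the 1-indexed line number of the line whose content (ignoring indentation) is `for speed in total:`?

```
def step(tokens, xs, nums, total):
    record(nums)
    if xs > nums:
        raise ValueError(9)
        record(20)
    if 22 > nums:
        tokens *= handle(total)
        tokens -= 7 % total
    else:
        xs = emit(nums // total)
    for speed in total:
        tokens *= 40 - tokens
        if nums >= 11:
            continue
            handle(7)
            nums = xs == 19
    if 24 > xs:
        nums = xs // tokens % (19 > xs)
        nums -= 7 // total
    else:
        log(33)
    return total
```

10

Transformed code:
def step(tokens, xs, nums, total):
    record(nums)
    if xs > nums:
        raise ValueError(9)
    if 22 > nums:
        tokens *= handle(total)
        tokens -= 7 % total
    else:
        xs = emit(nums // total)
    for speed in total:
        tokens *= 40 - tokens
        if nums >= 11:
            continue
    if 24 > xs:
        nums = xs // tokens % (19 > xs)
        nums -= 7 // total
    else:
        log(33)
    return total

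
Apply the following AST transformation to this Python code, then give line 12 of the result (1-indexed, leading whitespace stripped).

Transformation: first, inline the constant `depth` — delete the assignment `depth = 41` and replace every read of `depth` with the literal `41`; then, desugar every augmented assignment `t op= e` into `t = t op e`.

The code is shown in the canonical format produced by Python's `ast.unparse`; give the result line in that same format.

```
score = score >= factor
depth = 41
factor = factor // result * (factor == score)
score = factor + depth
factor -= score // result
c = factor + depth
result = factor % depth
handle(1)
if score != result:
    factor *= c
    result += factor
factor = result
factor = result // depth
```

factor = result // 41

Transformed code:
score = score >= factor
factor = factor // result * (factor == score)
score = factor + 41
factor = factor - score // result
c = factor + 41
result = factor % 41
handle(1)
if score != result:
    factor = factor * c
    result = result + factor
factor = result
factor = result // 41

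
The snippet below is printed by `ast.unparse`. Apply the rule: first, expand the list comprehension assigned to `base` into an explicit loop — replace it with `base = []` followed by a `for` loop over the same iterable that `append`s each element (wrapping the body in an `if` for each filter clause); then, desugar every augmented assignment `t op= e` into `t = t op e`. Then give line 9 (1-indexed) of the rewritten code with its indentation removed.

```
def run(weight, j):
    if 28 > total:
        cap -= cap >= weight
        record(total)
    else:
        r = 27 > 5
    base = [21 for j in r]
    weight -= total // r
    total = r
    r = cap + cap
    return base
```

Transformed code:
def run(weight, j):
    if 28 > total:
        cap = cap - (cap >= weight)
        record(total)
    else:
        r = 27 > 5
    base = []
    for j in r:
        base.append(21)
    weight = weight - total // r
    total = r
    r = cap + cap
    return base

base.append(21)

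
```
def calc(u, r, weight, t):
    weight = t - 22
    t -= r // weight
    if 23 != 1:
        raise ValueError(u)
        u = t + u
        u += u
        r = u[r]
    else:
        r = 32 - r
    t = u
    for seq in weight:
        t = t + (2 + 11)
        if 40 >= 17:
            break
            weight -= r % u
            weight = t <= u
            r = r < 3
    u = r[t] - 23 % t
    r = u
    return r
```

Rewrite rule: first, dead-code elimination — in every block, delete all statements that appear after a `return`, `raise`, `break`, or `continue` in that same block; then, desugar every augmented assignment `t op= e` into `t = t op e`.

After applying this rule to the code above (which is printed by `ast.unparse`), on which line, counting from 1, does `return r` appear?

15

Transformed code:
def calc(u, r, weight, t):
    weight = t - 22
    t = t - r // weight
    if 23 != 1:
        raise ValueError(u)
    else:
        r = 32 - r
    t = u
    for seq in weight:
        t = t + (2 + 11)
        if 40 >= 17:
            break
    u = r[t] - 23 % t
    r = u
    return r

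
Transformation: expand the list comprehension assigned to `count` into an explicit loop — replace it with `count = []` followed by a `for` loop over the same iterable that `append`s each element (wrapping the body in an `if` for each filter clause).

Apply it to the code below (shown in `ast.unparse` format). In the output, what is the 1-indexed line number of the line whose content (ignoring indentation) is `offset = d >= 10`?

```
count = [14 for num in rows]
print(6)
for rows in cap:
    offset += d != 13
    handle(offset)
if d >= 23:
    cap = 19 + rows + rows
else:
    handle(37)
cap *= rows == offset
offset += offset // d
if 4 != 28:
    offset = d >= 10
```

15

Transformed code:
count = []
for num in rows:
    count.append(14)
print(6)
for rows in cap:
    offset += d != 13
    handle(offset)
if d >= 23:
    cap = 19 + rows + rows
else:
    handle(37)
cap *= rows == offset
offset += offset // d
if 4 != 28:
    offset = d >= 10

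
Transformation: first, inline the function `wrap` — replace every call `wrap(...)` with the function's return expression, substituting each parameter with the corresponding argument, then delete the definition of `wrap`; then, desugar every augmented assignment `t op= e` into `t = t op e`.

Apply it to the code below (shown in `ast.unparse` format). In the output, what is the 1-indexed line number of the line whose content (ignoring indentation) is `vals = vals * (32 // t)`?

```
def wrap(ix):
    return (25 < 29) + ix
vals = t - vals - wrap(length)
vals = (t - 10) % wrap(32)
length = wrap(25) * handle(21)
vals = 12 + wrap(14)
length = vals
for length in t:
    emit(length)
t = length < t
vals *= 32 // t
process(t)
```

Transformed code:
vals = t - vals - ((25 < 29) + length)
vals = (t - 10) % ((25 < 29) + 32)
length = ((25 < 29) + 25) * handle(21)
vals = 12 + ((25 < 29) + 14)
length = vals
for length in t:
    emit(length)
t = length < t
vals = vals * (32 // t)
process(t)

9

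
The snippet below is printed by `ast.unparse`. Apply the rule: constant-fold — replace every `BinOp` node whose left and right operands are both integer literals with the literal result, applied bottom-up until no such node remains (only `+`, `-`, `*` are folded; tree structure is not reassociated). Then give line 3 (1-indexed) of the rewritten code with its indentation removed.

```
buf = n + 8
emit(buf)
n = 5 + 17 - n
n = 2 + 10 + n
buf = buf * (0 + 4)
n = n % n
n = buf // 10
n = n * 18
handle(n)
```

Transformed code:
buf = n + 8
emit(buf)
n = 22 - n
n = 12 + n
buf = buf * 4
n = n % n
n = buf // 10
n = n * 18
handle(n)

n = 22 - n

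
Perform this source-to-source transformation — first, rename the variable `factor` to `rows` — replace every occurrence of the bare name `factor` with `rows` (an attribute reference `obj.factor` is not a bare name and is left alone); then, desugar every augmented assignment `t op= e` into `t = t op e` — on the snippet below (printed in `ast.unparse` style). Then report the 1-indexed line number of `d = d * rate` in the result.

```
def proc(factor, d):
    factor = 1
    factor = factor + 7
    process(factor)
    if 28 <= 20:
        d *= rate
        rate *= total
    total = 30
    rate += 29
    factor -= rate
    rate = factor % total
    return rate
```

6

Transformed code:
def proc(rows, d):
    rows = 1
    rows = rows + 7
    process(rows)
    if 28 <= 20:
        d = d * rate
        rate = rate * total
    total = 30
    rate = rate + 29
    rows = rows - rate
    rate = rows % total
    return rate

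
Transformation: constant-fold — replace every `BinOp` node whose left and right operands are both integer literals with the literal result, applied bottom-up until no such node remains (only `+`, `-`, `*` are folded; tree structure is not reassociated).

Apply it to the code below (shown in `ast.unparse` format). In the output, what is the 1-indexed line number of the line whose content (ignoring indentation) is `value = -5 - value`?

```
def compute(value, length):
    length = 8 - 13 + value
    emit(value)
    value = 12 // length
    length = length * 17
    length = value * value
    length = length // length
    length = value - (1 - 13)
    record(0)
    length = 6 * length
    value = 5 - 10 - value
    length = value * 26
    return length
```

Transformed code:
def compute(value, length):
    length = -5 + value
    emit(value)
    value = 12 // length
    length = length * 17
    length = value * value
    length = length // length
    length = value - -12
    record(0)
    length = 6 * length
    value = -5 - value
    length = value * 26
    return length

11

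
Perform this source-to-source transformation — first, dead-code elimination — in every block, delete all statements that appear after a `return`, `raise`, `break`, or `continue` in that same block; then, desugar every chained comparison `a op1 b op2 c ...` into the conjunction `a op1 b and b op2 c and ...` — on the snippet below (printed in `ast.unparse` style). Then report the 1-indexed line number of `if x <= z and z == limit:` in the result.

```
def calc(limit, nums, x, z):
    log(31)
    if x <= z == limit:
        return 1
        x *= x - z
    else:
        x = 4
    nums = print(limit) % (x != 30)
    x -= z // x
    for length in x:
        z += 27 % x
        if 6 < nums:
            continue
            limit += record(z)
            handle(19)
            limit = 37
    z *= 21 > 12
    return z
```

3

Transformed code:
def calc(limit, nums, x, z):
    log(31)
    if x <= z and z == limit:
        return 1
    else:
        x = 4
    nums = print(limit) % (x != 30)
    x -= z // x
    for length in x:
        z += 27 % x
        if 6 < nums:
            continue
    z *= 21 > 12
    return z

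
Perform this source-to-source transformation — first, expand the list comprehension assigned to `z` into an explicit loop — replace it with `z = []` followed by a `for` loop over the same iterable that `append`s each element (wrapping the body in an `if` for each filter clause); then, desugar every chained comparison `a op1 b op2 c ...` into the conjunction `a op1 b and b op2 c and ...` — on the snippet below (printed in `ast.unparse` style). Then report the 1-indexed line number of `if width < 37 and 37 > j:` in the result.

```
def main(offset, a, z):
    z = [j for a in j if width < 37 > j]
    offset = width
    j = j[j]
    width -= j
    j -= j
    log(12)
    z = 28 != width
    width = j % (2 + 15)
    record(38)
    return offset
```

4

Transformed code:
def main(offset, a, z):
    z = []
    for a in j:
        if width < 37 and 37 > j:
            z.append(j)
    offset = width
    j = j[j]
    width -= j
    j -= j
    log(12)
    z = 28 != width
    width = j % (2 + 15)
    record(38)
    return offset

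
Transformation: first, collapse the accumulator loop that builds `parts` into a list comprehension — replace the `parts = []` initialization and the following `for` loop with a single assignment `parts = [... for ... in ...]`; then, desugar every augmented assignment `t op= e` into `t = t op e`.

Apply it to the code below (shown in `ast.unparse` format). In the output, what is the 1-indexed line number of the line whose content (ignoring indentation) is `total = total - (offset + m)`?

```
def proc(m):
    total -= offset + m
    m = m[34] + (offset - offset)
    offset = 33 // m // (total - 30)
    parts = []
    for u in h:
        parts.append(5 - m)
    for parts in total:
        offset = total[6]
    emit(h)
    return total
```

2

Transformed code:
def proc(m):
    total = total - (offset + m)
    m = m[34] + (offset - offset)
    offset = 33 // m // (total - 30)
    parts = [5 - m for u in h]
    for parts in total:
        offset = total[6]
    emit(h)
    return total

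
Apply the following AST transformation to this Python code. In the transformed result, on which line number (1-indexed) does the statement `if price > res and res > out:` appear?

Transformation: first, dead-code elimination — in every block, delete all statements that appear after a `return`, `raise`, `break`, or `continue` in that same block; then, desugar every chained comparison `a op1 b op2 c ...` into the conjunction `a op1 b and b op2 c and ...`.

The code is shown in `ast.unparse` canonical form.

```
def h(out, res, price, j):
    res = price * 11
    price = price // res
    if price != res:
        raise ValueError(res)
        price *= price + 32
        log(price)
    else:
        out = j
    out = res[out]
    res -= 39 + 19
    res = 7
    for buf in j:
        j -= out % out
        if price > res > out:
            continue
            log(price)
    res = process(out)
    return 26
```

13

Transformed code:
def h(out, res, price, j):
    res = price * 11
    price = price // res
    if price != res:
        raise ValueError(res)
    else:
        out = j
    out = res[out]
    res -= 39 + 19
    res = 7
    for buf in j:
        j -= out % out
        if price > res and res > out:
            continue
    res = process(out)
    return 26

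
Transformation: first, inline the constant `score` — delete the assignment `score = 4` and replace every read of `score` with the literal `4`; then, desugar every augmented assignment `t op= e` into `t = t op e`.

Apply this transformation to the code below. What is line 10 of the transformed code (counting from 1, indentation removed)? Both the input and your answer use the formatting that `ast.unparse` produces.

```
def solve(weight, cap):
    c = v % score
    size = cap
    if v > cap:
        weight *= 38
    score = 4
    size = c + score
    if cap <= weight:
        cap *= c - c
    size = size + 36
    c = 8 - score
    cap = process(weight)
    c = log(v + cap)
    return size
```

c = 8 - 4

Transformed code:
def solve(weight, cap):
    c = v % 4
    size = cap
    if v > cap:
        weight = weight * 38
    size = c + 4
    if cap <= weight:
        cap = cap * (c - c)
    size = size + 36
    c = 8 - 4
    cap = process(weight)
    c = log(v + cap)
    return size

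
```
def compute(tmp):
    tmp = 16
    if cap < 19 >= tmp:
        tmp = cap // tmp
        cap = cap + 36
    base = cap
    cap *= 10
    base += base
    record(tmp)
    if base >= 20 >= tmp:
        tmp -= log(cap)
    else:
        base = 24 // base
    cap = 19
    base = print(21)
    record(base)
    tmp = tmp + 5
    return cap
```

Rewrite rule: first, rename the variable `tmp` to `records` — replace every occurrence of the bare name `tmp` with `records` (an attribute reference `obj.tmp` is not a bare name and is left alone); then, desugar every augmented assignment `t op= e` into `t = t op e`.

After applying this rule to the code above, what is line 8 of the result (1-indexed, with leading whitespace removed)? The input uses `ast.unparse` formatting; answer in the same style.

base = base + base

Transformed code:
def compute(records):
    records = 16
    if cap < 19 >= records:
        records = cap // records
        cap = cap + 36
    base = cap
    cap = cap * 10
    base = base + base
    record(records)
    if base >= 20 >= records:
        records = records - log(cap)
    else:
        base = 24 // base
    cap = 19
    base = print(21)
    record(base)
    records = records + 5
    return cap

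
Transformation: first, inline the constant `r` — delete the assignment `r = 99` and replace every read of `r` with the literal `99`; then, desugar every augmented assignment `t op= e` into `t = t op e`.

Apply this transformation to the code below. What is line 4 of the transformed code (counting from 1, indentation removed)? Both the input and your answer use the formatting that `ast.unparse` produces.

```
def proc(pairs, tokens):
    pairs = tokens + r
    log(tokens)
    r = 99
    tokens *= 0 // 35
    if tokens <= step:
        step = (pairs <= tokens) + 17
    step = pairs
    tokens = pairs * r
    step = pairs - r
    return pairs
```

tokens = tokens * (0 // 35)

Transformed code:
def proc(pairs, tokens):
    pairs = tokens + 99
    log(tokens)
    tokens = tokens * (0 // 35)
    if tokens <= step:
        step = (pairs <= tokens) + 17
    step = pairs
    tokens = pairs * 99
    step = pairs - 99
    return pairs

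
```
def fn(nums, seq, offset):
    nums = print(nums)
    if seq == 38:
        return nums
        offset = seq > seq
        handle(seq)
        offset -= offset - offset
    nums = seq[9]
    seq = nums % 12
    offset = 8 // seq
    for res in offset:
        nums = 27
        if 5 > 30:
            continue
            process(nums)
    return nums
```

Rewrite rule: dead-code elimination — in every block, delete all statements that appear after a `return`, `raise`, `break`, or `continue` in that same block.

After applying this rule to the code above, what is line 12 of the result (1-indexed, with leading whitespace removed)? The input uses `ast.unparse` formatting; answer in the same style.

Transformed code:
def fn(nums, seq, offset):
    nums = print(nums)
    if seq == 38:
        return nums
    nums = seq[9]
    seq = nums % 12
    offset = 8 // seq
    for res in offset:
        nums = 27
        if 5 > 30:
            continue
    return nums

return nums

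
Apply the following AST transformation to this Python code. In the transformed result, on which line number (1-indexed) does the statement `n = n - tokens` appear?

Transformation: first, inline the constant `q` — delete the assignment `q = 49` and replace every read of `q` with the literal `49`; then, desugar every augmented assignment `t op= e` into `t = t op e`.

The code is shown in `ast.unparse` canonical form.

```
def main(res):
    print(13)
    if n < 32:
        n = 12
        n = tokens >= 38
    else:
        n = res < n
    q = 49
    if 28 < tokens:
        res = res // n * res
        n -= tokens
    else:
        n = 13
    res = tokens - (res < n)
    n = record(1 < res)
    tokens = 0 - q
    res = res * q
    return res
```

10

Transformed code:
def main(res):
    print(13)
    if n < 32:
        n = 12
        n = tokens >= 38
    else:
        n = res < n
    if 28 < tokens:
        res = res // n * res
        n = n - tokens
    else:
        n = 13
    res = tokens - (res < n)
    n = record(1 < res)
    tokens = 0 - 49
    res = res * 49
    return res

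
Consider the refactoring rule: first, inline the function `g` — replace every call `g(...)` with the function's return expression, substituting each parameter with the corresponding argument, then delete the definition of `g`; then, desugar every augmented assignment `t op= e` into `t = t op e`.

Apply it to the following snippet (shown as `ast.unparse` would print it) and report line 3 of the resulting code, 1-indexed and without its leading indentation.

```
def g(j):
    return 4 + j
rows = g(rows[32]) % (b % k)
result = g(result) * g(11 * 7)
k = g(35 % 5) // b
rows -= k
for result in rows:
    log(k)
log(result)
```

k = (4 + 35 % 5) // b

Transformed code:
rows = (4 + rows[32]) % (b % k)
result = (4 + result) * (4 + 11 * 7)
k = (4 + 35 % 5) // b
rows = rows - k
for result in rows:
    log(k)
log(result)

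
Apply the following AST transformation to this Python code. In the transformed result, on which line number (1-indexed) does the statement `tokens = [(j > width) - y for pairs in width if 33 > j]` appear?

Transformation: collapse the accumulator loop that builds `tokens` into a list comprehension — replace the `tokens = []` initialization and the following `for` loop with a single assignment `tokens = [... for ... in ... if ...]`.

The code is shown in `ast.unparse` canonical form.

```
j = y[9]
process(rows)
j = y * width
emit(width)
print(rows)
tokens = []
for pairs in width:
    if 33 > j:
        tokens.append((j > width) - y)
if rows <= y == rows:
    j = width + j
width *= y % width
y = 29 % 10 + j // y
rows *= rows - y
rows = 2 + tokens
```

6

Transformed code:
j = y[9]
process(rows)
j = y * width
emit(width)
print(rows)
tokens = [(j > width) - y for pairs in width if 33 > j]
if rows <= y == rows:
    j = width + j
width *= y % width
y = 29 % 10 + j // y
rows *= rows - y
rows = 2 + tokens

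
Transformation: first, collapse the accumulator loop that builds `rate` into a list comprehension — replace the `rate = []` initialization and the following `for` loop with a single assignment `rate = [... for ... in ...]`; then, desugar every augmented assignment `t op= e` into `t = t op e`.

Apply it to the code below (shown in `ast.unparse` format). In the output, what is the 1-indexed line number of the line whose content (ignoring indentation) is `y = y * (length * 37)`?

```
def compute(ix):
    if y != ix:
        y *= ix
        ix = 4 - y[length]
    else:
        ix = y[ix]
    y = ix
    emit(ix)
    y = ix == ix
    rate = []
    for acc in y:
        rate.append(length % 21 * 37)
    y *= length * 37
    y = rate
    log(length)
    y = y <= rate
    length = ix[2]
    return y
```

Transformed code:
def compute(ix):
    if y != ix:
        y = y * ix
        ix = 4 - y[length]
    else:
        ix = y[ix]
    y = ix
    emit(ix)
    y = ix == ix
    rate = [length % 21 * 37 for acc in y]
    y = y * (length * 37)
    y = rate
    log(length)
    y = y <= rate
    length = ix[2]
    return y

11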